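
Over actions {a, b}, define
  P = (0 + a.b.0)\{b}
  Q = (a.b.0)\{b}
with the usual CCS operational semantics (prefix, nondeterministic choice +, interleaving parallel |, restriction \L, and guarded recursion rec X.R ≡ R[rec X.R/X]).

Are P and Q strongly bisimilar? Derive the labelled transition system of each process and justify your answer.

YES

LTS(P): 2 reachable states
  s0 = (0 + a.b.0)\{b} has moves -a-> s1
  s1 = (b.0)\{b} has moves deadlocked
LTS(Q): 2 reachable states
  t0 = (a.b.0)\{b} has moves -a-> t1
  t1 = (b.0)\{b} has moves deadlocked
Bisimilarity quotient blocks:
  B0 = {s0, t0}
  B1 = {s1, t1}
s0 ∈ B0, t0 ∈ B0 → same block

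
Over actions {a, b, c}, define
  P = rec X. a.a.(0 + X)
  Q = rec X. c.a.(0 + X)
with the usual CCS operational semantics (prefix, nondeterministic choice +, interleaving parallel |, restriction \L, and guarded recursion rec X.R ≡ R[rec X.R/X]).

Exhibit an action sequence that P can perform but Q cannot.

a

Reachable graph of P (3 states):
  p0 = rec X. a.a.(0 + X) :: —a→ p1
  p1 = a.(0 + (rec X. a.a.(0 + X))) :: —a→ p2
  p2 = 0 + (rec X. a.a.(0 + X)) :: —a→ p1
Reachable graph of Q (3 states):
  q0 = rec X. c.a.(0 + X) :: —c→ q1
  q1 = a.(0 + (rec X. c.a.(0 + X))) :: —a→ q2
  q2 = 0 + (rec X. c.a.(0 + X)) :: —c→ q1
Executing a from P (initial set {p0}):
  [1] a ⇒ {p1}
  P completes σ.
Executing a from Q (initial set {q0}):
  [1] a ⇒ ∅ (Q stuck)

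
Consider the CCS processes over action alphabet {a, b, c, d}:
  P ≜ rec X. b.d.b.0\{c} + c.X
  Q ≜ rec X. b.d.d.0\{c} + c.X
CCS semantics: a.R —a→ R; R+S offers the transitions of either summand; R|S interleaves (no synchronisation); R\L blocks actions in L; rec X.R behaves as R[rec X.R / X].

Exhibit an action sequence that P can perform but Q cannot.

bdb

P's transition system — 4 states:
  u0 = rec X. b.d.b.0\{c} + c.X :: —b→ u1, —c→ u0
  u1 = d.b.0\{c} :: —d→ u2
  u2 = b.0\{c} :: —b→ u3
  u3 = 0\{c} :: ·
Q's transition system — 4 states:
  v0 = rec X. b.d.d.0\{c} + c.X :: —b→ v1, —c→ v0
  v1 = d.d.0\{c} :: —d→ v2
  v2 = d.0\{c} :: —d→ v3
  v3 = 0\{c} :: ·
Run σ = ⟨bdb⟩ on P: start {u0}
  [1] b ⇒ {u1}
  [2] d ⇒ {u2}
  [3] b ⇒ {u3}
  ✓ P
Run σ = ⟨bdb⟩ on Q: start {v0}
  [1] b ⇒ {v1}
  [2] d ⇒ {v2}
  [3] b ⇒ ∅  — Q cannot continue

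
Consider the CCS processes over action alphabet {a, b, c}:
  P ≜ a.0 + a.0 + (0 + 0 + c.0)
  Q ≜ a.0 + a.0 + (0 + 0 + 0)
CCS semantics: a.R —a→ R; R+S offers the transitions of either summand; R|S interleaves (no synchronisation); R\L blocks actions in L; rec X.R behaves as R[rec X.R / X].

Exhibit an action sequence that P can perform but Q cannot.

c

Reachable graph of P (2 states):
  m0 = a.0 + a.0 + (0 + 0 + c.0) has moves ··a··> m1, ··c··> m1
  m1 = 0 has moves (no moves)
Reachable graph of Q (2 states):
  n0 = a.0 + a.0 + (0 + 0 + 0) has moves ··a··> n1
  n1 = 0 has moves (no moves)
Trace ⟨c⟩ through P, begin at {m0}:
  after c @ step 1: {m1}
  ✓ P
Trace ⟨c⟩ through Q, begin at {n0}:
  after c @ step 1: no successor for Q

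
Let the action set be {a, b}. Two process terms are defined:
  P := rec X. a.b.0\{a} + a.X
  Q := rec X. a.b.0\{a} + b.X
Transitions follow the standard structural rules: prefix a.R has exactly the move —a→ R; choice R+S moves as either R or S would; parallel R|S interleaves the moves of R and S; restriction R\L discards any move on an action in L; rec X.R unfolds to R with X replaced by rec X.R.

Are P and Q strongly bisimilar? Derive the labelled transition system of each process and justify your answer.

LTS(P): 3 reachable states
  s0 = rec X. a.b.0\{a} + a.X :: ··a··> s0, ··a··> s1
  s1 = b.0\{a} :: ··b··> s2
  s2 = 0\{a} :: (no moves)
LTS(Q): 3 reachable states
  t0 = rec X. a.b.0\{a} + b.X :: ··a··> t1, ··b··> t0
  t1 = b.0\{a} :: ··b··> t2
  t2 = 0\{a} :: (no moves)
Bisimilarity quotient blocks:
  B0 = {s0}
  B1 = {s1, t1}
  B2 = {s2, t2}
  B3 = {t0}
s0 ∈ B0, t0 ∈ B3 → different blocks

NO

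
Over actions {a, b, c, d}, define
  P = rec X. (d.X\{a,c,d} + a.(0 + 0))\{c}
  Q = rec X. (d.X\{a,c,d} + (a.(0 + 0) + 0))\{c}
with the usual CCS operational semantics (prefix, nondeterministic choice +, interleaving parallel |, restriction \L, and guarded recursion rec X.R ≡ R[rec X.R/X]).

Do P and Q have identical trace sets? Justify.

P's transition system — 3 states:
  s0 = rec X. (d.X\{a,c,d} + a.(0 + 0))\{c} | =a=> s1, =d=> s2
  s1 = (0 + 0)\{c} | ·
  s2 = (rec X. (d.X\{a,c,d} + a.(0 + 0))\{c})\{a,c,d}\{c} | ·
Q's transition system — 3 states:
  t0 = rec X. (d.X\{a,c,d} + (a.(0 + 0) + 0))\{c} | =a=> t1, =d=> t2
  t1 = (0 + 0)\{c} | ·
  t2 = (rec X. (d.X\{a,c,d} + (a.(0 + 0) + 0))\{c})\{a,c,d}\{c} | ·
Bisimilarity quotient blocks:
  B0 = {s0, t0}
  B1 = {s1, s2, t1, t2}
s0 ∈ B0, t0 ∈ B0 → same block
Bisimilar ⇒ trace-equivalent.

YES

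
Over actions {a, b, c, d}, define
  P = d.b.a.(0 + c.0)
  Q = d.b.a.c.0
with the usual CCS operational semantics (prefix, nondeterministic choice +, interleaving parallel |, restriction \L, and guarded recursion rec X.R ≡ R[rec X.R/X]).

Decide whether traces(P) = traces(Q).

trace-equivalent

LTS(P): 5 reachable states
  s0 = d.b.a.(0 + c.0) has moves ··d··> s1
  s1 = b.a.(0 + c.0) has moves ··b··> s2
  s2 = a.(0 + c.0) has moves ··a··> s3
  s3 = 0 + c.0 has moves ··c··> s4
  s4 = 0 has moves ∅
LTS(Q): 5 reachable states
  t0 = d.b.a.c.0 has moves ··d··> t1
  t1 = b.a.c.0 has moves ··b··> t2
  t2 = a.c.0 has moves ··a··> t3
  t3 = c.0 has moves ··c··> t4
  t4 = 0 has moves ∅
Coarsest stable partition (strong bisimilarity classes):
  B0 = {s0, t0}
  B1 = {s1, t1}
  B2 = {s2, t2}
  B3 = {s3, t3}
  B4 = {s4, t4}
s0 ∈ B0, t0 ∈ B0 → same block
Bisimilar ⇒ trace-equivalent.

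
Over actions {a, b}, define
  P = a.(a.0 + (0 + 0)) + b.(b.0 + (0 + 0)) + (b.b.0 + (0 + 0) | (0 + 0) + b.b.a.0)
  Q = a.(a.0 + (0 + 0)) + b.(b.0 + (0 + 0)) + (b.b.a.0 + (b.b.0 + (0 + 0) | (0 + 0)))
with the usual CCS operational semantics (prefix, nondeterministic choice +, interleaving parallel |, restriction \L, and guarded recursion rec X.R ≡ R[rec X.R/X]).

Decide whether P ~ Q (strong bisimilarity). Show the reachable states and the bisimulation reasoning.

LTS(P): 7 reachable states
  p0 = a.(a.0 + (0 + 0)) + b.(b.0 + (0 + 0)) + (b.b.0 + (0 + 0) | (0 + 0) + b.b.a.0) → -a-> p1, -b-> p2, -b-> p3, -b-> p4
  p1 = a.0 + (0 + 0) → -a-> p5
  p2 = b.0 → -b-> p5
  p3 = b.0 + (0 + 0) → -b-> p5
  p4 = b.a.0 → -b-> p6
  p5 = 0 → deadlocked
  p6 = a.0 → -a-> p5
LTS(Q): 7 reachable states
  q0 = a.(a.0 + (0 + 0)) + b.(b.0 + (0 + 0)) + (b.b.a.0 + (b.b.0 + (0 + 0) | (0 + 0))) → -a-> q1, -b-> q2, -b-> q3, -b-> q4
  q1 = a.0 + (0 + 0) → -a-> q5
  q2 = b.0 → -b-> q5
  q3 = b.0 + (0 + 0) → -b-> q5
  q4 = b.a.0 → -b-> q6
  q5 = 0 → deadlocked
  q6 = a.0 → -a-> q5
Coarsest stable partition (strong bisimilarity classes):
  B0 = {p0, q0}
  B1 = {p1, p6, q1, q6}
  B2 = {p5, q5}
  B3 = {p4, q4}
  B4 = {p2, p3, q2, q3}
p0 ∈ B0, q0 ∈ B0 → same block

bisimilar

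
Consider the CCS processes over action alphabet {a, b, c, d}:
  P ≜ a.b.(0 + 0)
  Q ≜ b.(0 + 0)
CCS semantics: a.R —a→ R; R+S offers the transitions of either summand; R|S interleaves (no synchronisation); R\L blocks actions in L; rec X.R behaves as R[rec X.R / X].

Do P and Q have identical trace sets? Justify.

trace-distinct — witness ⟨a⟩

LTS(P): 3 reachable states
  u0 = a.b.(0 + 0) ⊢ ··a··> u1
  u1 = b.(0 + 0) ⊢ ··b··> u2
  u2 = 0 + 0 ⊢ (no moves)
LTS(Q): 2 reachable states
  v0 = b.(0 + 0) ⊢ ··b··> v1
  v1 = 0 + 0 ⊢ (no moves)
Run σ = ⟨a⟩ on P: start {u0}
  step 1 (a): {u1}
  ✓ P
Run σ = ⟨a⟩ on Q: start {v0}
  step 1 (a): ∅ (Q stuck)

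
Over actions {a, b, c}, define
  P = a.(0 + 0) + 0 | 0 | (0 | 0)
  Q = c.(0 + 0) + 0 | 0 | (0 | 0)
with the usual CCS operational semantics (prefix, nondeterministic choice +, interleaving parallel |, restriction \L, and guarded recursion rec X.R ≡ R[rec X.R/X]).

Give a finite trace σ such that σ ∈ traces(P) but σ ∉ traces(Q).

a

P's transition system — 2 states:
  p0 = a.(0 + 0) + 0 | 0 | (0 | 0) :: =a=> p1
  p1 = 0 + 0 :: stopped
Q's transition system — 2 states:
  q0 = c.(0 + 0) + 0 | 0 | (0 | 0) :: =c=> q1
  q1 = 0 + 0 :: stopped
Executing a from P (initial set {p0}):
  [1] a ⇒ {p1}
  ✓ P
Executing a from Q (initial set {q0}):
  [1] a ⇒ ∅ (Q stuck)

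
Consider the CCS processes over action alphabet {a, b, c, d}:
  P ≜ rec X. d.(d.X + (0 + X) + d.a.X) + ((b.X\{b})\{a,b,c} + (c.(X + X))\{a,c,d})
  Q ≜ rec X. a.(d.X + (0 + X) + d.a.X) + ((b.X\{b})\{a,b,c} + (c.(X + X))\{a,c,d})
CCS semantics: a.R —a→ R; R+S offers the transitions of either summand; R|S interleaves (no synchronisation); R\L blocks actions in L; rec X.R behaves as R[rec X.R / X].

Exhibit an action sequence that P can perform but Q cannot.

d

LTS(P): 3 reachable states
  s0 = rec X. d.(d.X + (0 + X) + d.a.X) + ((b.X\{b})\{a,b,c} + (c.(X + X))\{a,c,d}) → --d--▸ s1
  s1 = d.(rec X. d.(d.X + (0 + X) + d.a.X) + ((b.X\{b})\{a,b,c} + (c.(X + X))\{a,c,d})) + (0 + (rec X. d.(d.X + (0 + X) + d.a.X) + ((b.X\{b})\{a,b,c} + (c.(X + X))\{a,c,d}))) + d.a.(rec X. d.(d.X + (0 + X) + d.a.X) + ((b.X\{b})\{a,b,c} + (c.(X + X))\{a,c,d})) → --d--▸ s0, --d--▸ s1, --d--▸ s2
  s2 = a.(rec X. d.(d.X + (0 + X) + d.a.X) + ((b.X\{b})\{a,b,c} + (c.(X + X))\{a,c,d})) → --a--▸ s0
LTS(Q): 3 reachable states
  t0 = rec X. a.(d.X + (0 + X) + d.a.X) + ((b.X\{b})\{a,b,c} + (c.(X + X))\{a,c,d}) → --a--▸ t1
  t1 = d.(rec X. a.(d.X + (0 + X) + d.a.X) + ((b.X\{b})\{a,b,c} + (c.(X + X))\{a,c,d})) + (0 + (rec X. a.(d.X + (0 + X) + d.a.X) + ((b.X\{b})\{a,b,c} + (c.(X + X))\{a,c,d}))) + d.a.(rec X. a.(d.X + (0 + X) + d.a.X) + ((b.X\{b})\{a,b,c} + (c.(X + X))\{a,c,d})) → --a--▸ t1, --d--▸ t0, --d--▸ t2
  t2 = a.(rec X. a.(d.X + (0 + X) + d.a.X) + ((b.X\{b})\{a,b,c} + (c.(X + X))\{a,c,d})) → --a--▸ t0
Executing d from P (initial set {s0}):
  [1] d ⇒ {s1}
  — P admits the full trace.
Executing d from Q (initial set {t0}):
  [1] d ⇒ ∅ (Q stuck)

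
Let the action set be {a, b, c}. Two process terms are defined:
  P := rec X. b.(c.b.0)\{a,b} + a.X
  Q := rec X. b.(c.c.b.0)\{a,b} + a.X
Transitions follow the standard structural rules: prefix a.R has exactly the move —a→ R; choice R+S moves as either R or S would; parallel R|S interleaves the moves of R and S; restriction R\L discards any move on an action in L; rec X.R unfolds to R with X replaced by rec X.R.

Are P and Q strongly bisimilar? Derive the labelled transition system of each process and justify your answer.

P ≁ Q

LTS(P): 3 reachable states
  s0 = rec X. b.(c.b.0)\{a,b} + a.X has moves —a→ s0, —b→ s1
  s1 = (c.b.0)\{a,b} has moves —c→ s2
  s2 = (b.0)\{a,b} has moves ∅
LTS(Q): 4 reachable states
  t0 = rec X. b.(c.c.b.0)\{a,b} + a.X has moves —a→ t0, —b→ t1
  t1 = (c.c.b.0)\{a,b} has moves —c→ t2
  t2 = (c.b.0)\{a,b} has moves —c→ t3
  t3 = (b.0)\{a,b} has moves ∅
Bisimilarity quotient blocks:
  B0 = {s0}
  B1 = {s1, t2}
  B2 = {s2, t3}
  B3 = {t0}
  B4 = {t1}
s0 ∈ B0, t0 ∈ B3 → different blocks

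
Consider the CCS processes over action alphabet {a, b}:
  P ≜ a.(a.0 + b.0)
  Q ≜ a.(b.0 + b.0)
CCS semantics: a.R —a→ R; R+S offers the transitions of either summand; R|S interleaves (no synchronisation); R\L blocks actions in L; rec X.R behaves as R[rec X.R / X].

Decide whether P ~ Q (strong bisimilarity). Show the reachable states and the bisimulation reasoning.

P ≁ Q

LTS(P): 3 reachable states
  m0 = a.(a.0 + b.0) | —a→ m1
  m1 = a.0 + b.0 | —a→ m2, —b→ m2
  m2 = 0 | ∅
LTS(Q): 3 reachable states
  n0 = a.(b.0 + b.0) | —a→ n1
  n1 = b.0 + b.0 | —b→ n2
  n2 = 0 | ∅
Coarsest stable partition (strong bisimilarity classes):
  B0 = {m0}
  B1 = {m1}
  B2 = {m2, n2}
  B3 = {n0}
  B4 = {n1}
m0 ∈ B0, n0 ∈ B3 → different blocks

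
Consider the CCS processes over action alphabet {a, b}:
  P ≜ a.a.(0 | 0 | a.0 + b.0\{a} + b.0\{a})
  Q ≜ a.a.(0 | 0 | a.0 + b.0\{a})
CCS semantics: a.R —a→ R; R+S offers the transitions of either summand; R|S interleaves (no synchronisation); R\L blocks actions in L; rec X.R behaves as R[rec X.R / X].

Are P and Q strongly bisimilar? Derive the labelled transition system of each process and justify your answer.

YES

LTS(P): 5 reachable states
  s0 = a.a.(0 | 0 | a.0 + b.0\{a} + b.0\{a}) :: =a=> s1
  s1 = a.(0 | 0 | a.0 + b.0\{a} + b.0\{a}) :: =a=> s2
  s2 = 0 | 0 | a.0 + b.0\{a} + b.0\{a} :: =a=> s3, =b=> s4
  s3 = 0 | 0 | 0 :: stopped
  s4 = 0\{a} :: stopped
LTS(Q): 5 reachable states
  t0 = a.a.(0 | 0 | a.0 + b.0\{a}) :: =a=> t1
  t1 = a.(0 | 0 | a.0 + b.0\{a}) :: =a=> t2
  t2 = 0 | 0 | a.0 + b.0\{a} :: =a=> t3, =b=> t4
  t3 = 0 | 0 | 0 :: stopped
  t4 = 0\{a} :: stopped
Partition-refinement fixed point:
  B0 = {s0, t0}
  B1 = {s1, t1}
  B2 = {s2, t2}
  B3 = {s3, s4, t3, t4}
s0 ∈ B0, t0 ∈ B0 → same block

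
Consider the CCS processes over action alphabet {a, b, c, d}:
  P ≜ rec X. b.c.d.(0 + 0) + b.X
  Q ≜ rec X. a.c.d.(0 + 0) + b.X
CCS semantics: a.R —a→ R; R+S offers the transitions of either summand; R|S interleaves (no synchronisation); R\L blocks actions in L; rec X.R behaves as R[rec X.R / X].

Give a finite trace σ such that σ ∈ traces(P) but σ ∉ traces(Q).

bc

P's transition system — 4 states:
  p0 = rec X. b.c.d.(0 + 0) + b.X ⊢ —b→ p0, —b→ p1
  p1 = c.d.(0 + 0) ⊢ —c→ p2
  p2 = d.(0 + 0) ⊢ —d→ p3
  p3 = 0 + 0 ⊢ stopped
Q's transition system — 4 states:
  q0 = rec X. a.c.d.(0 + 0) + b.X ⊢ —a→ q1, —b→ q0
  q1 = c.d.(0 + 0) ⊢ —c→ q2
  q2 = d.(0 + 0) ⊢ —d→ q3
  q3 = 0 + 0 ⊢ stopped
Trace ⟨bc⟩ through P, begin at {p0}:
  step 1 (b): {p0, p1}
  step 2 (c): {p2}
  ✓ P
Trace ⟨bc⟩ through Q, begin at {q0}:
  step 1 (b): {q0}
  step 2 (c): ∅  — Q cannot continue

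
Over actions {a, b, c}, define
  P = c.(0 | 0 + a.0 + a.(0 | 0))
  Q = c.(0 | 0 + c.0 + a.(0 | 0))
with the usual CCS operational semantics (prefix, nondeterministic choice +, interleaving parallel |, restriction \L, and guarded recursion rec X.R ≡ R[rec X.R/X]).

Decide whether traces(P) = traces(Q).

trace-distinct — witness ⟨cc⟩

P's transition system — 4 states:
  s0 = c.(0 | 0 + a.0 + a.(0 | 0)) has moves =c=> s1
  s1 = 0 | 0 + a.0 + a.(0 | 0) has moves =a=> s2, =a=> s3
  s2 = 0 has moves (no moves)
  s3 = 0 | 0 has moves (no moves)
Q's transition system — 4 states:
  t0 = c.(0 | 0 + c.0 + a.(0 | 0)) has moves =c=> t1
  t1 = 0 | 0 + c.0 + a.(0 | 0) has moves =a=> t2, =c=> t3
  t2 = 0 | 0 has moves (no moves)
  t3 = 0 has moves (no moves)
Executing cc from Q (initial set {t0}):
  [1] c ⇒ {t1}
  [2] c ⇒ {t3}
  — Q admits the full trace.
Executing cc from P (initial set {s0}):
  [1] c ⇒ {s1}
  [2] c ⇒ ∅  — P cannot continue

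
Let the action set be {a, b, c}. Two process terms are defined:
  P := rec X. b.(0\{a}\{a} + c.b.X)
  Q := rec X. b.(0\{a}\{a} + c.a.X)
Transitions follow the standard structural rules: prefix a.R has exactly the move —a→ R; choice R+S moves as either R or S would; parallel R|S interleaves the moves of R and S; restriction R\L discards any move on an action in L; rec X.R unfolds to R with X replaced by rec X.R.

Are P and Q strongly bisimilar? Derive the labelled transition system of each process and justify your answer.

not bisimilar

LTS(P): 3 reachable states
  u0 = rec X. b.(0\{a}\{a} + c.b.X) has moves ··b··> u1
  u1 = 0\{a}\{a} + c.b.(rec X. b.(0\{a}\{a} + c.b.X)) has moves ··c··> u2
  u2 = b.(rec X. b.(0\{a}\{a} + c.b.X)) has moves ··b··> u0
LTS(Q): 3 reachable states
  v0 = rec X. b.(0\{a}\{a} + c.a.X) has moves ··b··> v1
  v1 = 0\{a}\{a} + c.a.(rec X. b.(0\{a}\{a} + c.a.X)) has moves ··c··> v2
  v2 = a.(rec X. b.(0\{a}\{a} + c.a.X)) has moves ··a··> v0
Partition-refinement fixed point:
  B0 = {u0}
  B1 = {u1}
  B2 = {u2}
  B3 = {v0}
  B4 = {v1}
  B5 = {v2}
u0 ∈ B0, v0 ∈ B3 → different blocks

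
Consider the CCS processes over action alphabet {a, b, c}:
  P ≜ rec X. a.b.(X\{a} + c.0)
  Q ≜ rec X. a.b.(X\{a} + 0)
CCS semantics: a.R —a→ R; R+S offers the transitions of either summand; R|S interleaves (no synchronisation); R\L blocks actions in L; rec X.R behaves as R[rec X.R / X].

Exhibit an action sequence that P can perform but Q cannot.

Reachable graph of P (4 states):
  s0 = rec X. a.b.(X\{a} + c.0) → --a--▸ s1
  s1 = b.((rec X. a.b.(X\{a} + c.0))\{a} + c.0) → --b--▸ s2
  s2 = (rec X. a.b.(X\{a} + c.0))\{a} + c.0 → --c--▸ s3
  s3 = 0 → deadlocked
Reachable graph of Q (3 states):
  t0 = rec X. a.b.(X\{a} + 0) → --a--▸ t1
  t1 = b.((rec X. a.b.(X\{a} + 0))\{a} + 0) → --b--▸ t2
  t2 = (rec X. a.b.(X\{a} + 0))\{a} + 0 → deadlocked
Run σ = ⟨abc⟩ on P: start {s0}
  step 1 (a): {s1}
  step 2 (b): {s2}
  step 3 (c): {s3}
  P completes σ.
Run σ = ⟨abc⟩ on Q: start {t0}
  step 1 (a): {t1}
  step 2 (b): {t2}
  step 3 (c): ∅  — Q cannot continue

abc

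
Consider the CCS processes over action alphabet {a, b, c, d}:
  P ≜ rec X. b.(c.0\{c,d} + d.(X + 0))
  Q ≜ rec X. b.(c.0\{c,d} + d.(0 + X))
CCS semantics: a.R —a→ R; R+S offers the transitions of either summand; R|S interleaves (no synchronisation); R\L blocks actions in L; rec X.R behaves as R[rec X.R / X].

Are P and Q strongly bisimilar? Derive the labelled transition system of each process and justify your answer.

P's transition system — 4 states:
  p0 = rec X. b.(c.0\{c,d} + d.(X + 0)) :: —b→ p1
  p1 = c.0\{c,d} + d.((rec X. b.(c.0\{c,d} + d.(X + 0))) + 0) :: —c→ p2, —d→ p3
  p2 = 0\{c,d} :: stopped
  p3 = (rec X. b.(c.0\{c,d} + d.(X + 0))) + 0 :: —b→ p1
Q's transition system — 4 states:
  q0 = rec X. b.(c.0\{c,d} + d.(0 + X)) :: —b→ q1
  q1 = c.0\{c,d} + d.(0 + (rec X. b.(c.0\{c,d} + d.(0 + X)))) :: —c→ q2, —d→ q3
  q2 = 0\{c,d} :: stopped
  q3 = 0 + (rec X. b.(c.0\{c,d} + d.(0 + X))) :: —b→ q1
Partition-refinement fixed point:
  B0 = {p0, p3, q0, q3}
  B1 = {p1, q1}
  B2 = {p2, q2}
p0 ∈ B0, q0 ∈ B0 → same block

P ~ Q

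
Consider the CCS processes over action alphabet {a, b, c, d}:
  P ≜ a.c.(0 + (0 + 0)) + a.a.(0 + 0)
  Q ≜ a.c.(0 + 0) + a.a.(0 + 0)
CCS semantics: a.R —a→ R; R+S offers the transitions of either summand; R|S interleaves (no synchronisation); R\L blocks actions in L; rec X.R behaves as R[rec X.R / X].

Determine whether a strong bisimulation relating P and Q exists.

P ~ Q

P's transition system — 5 states:
  p0 = a.c.(0 + (0 + 0)) + a.a.(0 + 0) :: -a-> p1, -a-> p2
  p1 = a.(0 + 0) :: -a-> p3
  p2 = c.(0 + (0 + 0)) :: -c-> p4
  p3 = 0 + 0 :: (no moves)
  p4 = 0 + (0 + 0) :: (no moves)
Q's transition system — 4 states:
  q0 = a.c.(0 + 0) + a.a.(0 + 0) :: -a-> q1, -a-> q2
  q1 = a.(0 + 0) :: -a-> q3
  q2 = c.(0 + 0) :: -c-> q3
  q3 = 0 + 0 :: (no moves)
Partition-refinement fixed point:
  B0 = {p0, q0}
  B1 = {p1, q1}
  B2 = {p3, p4, q3}
  B3 = {p2, q2}
p0 ∈ B0, q0 ∈ B0 → same block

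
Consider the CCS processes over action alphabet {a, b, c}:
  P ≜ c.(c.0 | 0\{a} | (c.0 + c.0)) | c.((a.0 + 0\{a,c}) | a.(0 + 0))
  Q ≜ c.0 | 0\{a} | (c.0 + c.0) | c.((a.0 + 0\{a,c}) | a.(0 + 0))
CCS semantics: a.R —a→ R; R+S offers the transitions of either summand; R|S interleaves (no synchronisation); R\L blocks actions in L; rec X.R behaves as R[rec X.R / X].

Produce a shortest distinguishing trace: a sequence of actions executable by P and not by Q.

cccc

LTS(P): 25 reachable states
  p0 = c.(c.0 | 0\{a} | (c.0 + c.0)) | c.((a.0 + 0\{a,c}) | a.(0 + 0)) :: -c-> p1, -c-> p2
  p1 = c.(c.0 | 0\{a} | (c.0 + c.0)) | ((a.0 + 0\{a,c}) | a.(0 + 0)) :: -a-> p3, -a-> p4, -c-> p5
  p2 = c.0 | 0\{a} | (c.0 + c.0) | c.((a.0 + 0\{a,c}) | a.(0 + 0)) :: -c-> p5, -c-> p6, -c-> p7
  p3 = c.(c.0 | 0\{a} | (c.0 + c.0)) | ((a.0 + 0\{a,c}) | (0 + 0)) :: -a-> p8, -c-> p9
  p4 = c.(c.0 | 0\{a} | (c.0 + c.0)) | (0 | a.(0 + 0)) :: -a-> p8, -c-> p10
  p5 = c.0 | 0\{a} | (c.0 + c.0) | ((a.0 + 0\{a,c}) | a.(0 + 0)) :: -a-> p10, -a-> p9, -c-> p11, -c-> p12
  p6 = 0 | 0\{a} | (c.0 + c.0) | c.((a.0 + 0\{a,c}) | a.(0 + 0)) :: -c-> p11, -c-> p13
  p7 = c.0 | 0\{a} | 0 | c.((a.0 + 0\{a,c}) | a.(0 + 0)) :: -c-> p12, -c-> p13
  p8 = c.(c.0 | 0\{a} | (c.0 + c.0)) | (0 | (0 + 0)) :: -c-> p14
  p9 = c.0 | 0\{a} | (c.0 + c.0) | ((a.0 + 0\{a,c}) | (0 + 0)) :: -a-> p14, -c-> p15, -c-> p16
  p10 = c.0 | 0\{a} | (c.0 + c.0) | (0 | a.(0 + 0)) :: -a-> p14, -c-> p17, -c-> p18
  p11 = 0 | 0\{a} | (c.0 + c.0) | ((a.0 + 0\{a,c}) | a.(0 + 0)) :: -a-> p15, -a-> p17, -c-> p19
  p12 = c.0 | 0\{a} | 0 | ((a.0 + 0\{a,c}) | a.(0 + 0)) :: -a-> p16, -a-> p18, -c-> p19
  p13 = 0 | 0\{a} | 0 | c.((a.0 + 0\{a,c}) | a.(0 + 0)) :: -c-> p19
  p14 = c.0 | 0\{a} | (c.0 + c.0) | (0 | (0 + 0)) :: -c-> p20, -c-> p21
  p15 = 0 | 0\{a} | (c.0 + c.0) | ((a.0 + 0\{a,c}) | (0 + 0)) :: -a-> p20, -c-> p22
  p16 = c.0 | 0\{a} | 0 | ((a.0 + 0\{a,c}) | (0 + 0)) :: -a-> p21, -c-> p22
  p17 = 0 | 0\{a} | (c.0 + c.0) | (0 | a.(0 + 0)) :: -a-> p20, -c-> p23
  p18 = c.0 | 0\{a} | 0 | (0 | a.(0 + 0)) :: -a-> p21, -c-> p23
  p19 = 0 | 0\{a} | 0 | ((a.0 + 0\{a,c}) | a.(0 + 0)) :: -a-> p22, -a-> p23
  p20 = 0 | 0\{a} | (c.0 + c.0) | (0 | (0 + 0)) :: -c-> p24
  p21 = c.0 | 0\{a} | 0 | (0 | (0 + 0)) :: -c-> p24
  p22 = 0 | 0\{a} | 0 | ((a.0 + 0\{a,c}) | (0 + 0)) :: -a-> p24
  p23 = 0 | 0\{a} | 0 | (0 | a.(0 + 0)) :: -a-> p24
  p24 = 0 | 0\{a} | 0 | (0 | (0 + 0)) :: stopped
LTS(Q): 20 reachable states
  q0 = c.0 | 0\{a} | (c.0 + c.0) | c.((a.0 + 0\{a,c}) | a.(0 + 0)) :: -c-> q1, -c-> q2, -c-> q3
  q1 = 0 | 0\{a} | (c.0 + c.0) | c.((a.0 + 0\{a,c}) | a.(0 + 0)) :: -c-> q4, -c-> q5
  q2 = c.0 | 0\{a} | (c.0 + c.0) | ((a.0 + 0\{a,c}) | a.(0 + 0)) :: -a-> q6, -a-> q7, -c-> q4, -c-> q8
  q3 = c.0 | 0\{a} | 0 | c.((a.0 + 0\{a,c}) | a.(0 + 0)) :: -c-> q5, -c-> q8
  q4 = 0 | 0\{a} | (c.0 + c.0) | ((a.0 + 0\{a,c}) | a.(0 + 0)) :: -a-> q10, -a-> q9, -c-> q11
  q5 = 0 | 0\{a} | 0 | c.((a.0 + 0\{a,c}) | a.(0 + 0)) :: -c-> q11
  q6 = c.0 | 0\{a} | (c.0 + c.0) | ((a.0 + 0\{a,c}) | (0 + 0)) :: -a-> q12, -c-> q13, -c-> q9
  q7 = c.0 | 0\{a} | (c.0 + c.0) | (0 | a.(0 + 0)) :: -a-> q12, -c-> q10, -c-> q14
  q8 = c.0 | 0\{a} | 0 | ((a.0 + 0\{a,c}) | a.(0 + 0)) :: -a-> q13, -a-> q14, -c-> q11
  q9 = 0 | 0\{a} | (c.0 + c.0) | ((a.0 + 0\{a,c}) | (0 + 0)) :: -a-> q15, -c-> q16
  q10 = 0 | 0\{a} | (c.0 + c.0) | (0 | a.(0 + 0)) :: -a-> q15, -c-> q17
  q11 = 0 | 0\{a} | 0 | ((a.0 + 0\{a,c}) | a.(0 + 0)) :: -a-> q16, -a-> q17
  q12 = c.0 | 0\{a} | (c.0 + c.0) | (0 | (0 + 0)) :: -c-> q15, -c-> q18
  q13 = c.0 | 0\{a} | 0 | ((a.0 + 0\{a,c}) | (0 + 0)) :: -a-> q18, -c-> q16
  q14 = c.0 | 0\{a} | 0 | (0 | a.(0 + 0)) :: -a-> q18, -c-> q17
  q15 = 0 | 0\{a} | (c.0 + c.0) | (0 | (0 + 0)) :: -c-> q19
  q16 = 0 | 0\{a} | 0 | ((a.0 + 0\{a,c}) | (0 + 0)) :: -a-> q19
  q17 = 0 | 0\{a} | 0 | (0 | a.(0 + 0)) :: -a-> q19
  q18 = c.0 | 0\{a} | 0 | (0 | (0 + 0)) :: -c-> q19
  q19 = 0 | 0\{a} | 0 | (0 | (0 + 0)) :: stopped
Run σ = ⟨cccc⟩ on P: start {p0}
  step 1 (c): {p1, p2}
  step 2 (c): {p5, p6, p7}
  step 3 (c): {p11, p12, p13}
  step 4 (c): {p19}
  P completes σ.
Run σ = ⟨cccc⟩ on Q: start {q0}
  step 1 (c): {q1, q2, q3}
  step 2 (c): {q4, q5, q8}
  step 3 (c): {q11}
  step 4 (c): ∅  — Q cannot continue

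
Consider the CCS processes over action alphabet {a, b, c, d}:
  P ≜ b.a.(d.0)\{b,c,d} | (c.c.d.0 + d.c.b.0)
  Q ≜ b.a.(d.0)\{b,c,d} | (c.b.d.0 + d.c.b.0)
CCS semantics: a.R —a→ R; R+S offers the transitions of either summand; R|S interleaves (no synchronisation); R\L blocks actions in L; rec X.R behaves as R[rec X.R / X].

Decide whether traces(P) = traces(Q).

trace-distinct — witness ⟨cc⟩

P's transition system — 18 states:
  p0 = b.a.(d.0)\{b,c,d} | (c.c.d.0 + d.c.b.0) :: --b--▸ p1, --c--▸ p2, --d--▸ p3
  p1 = a.(d.0)\{b,c,d} | (c.c.d.0 + d.c.b.0) :: --a--▸ p4, --c--▸ p5, --d--▸ p6
  p2 = b.a.(d.0)\{b,c,d} | c.d.0 :: --b--▸ p5, --c--▸ p7
  p3 = b.a.(d.0)\{b,c,d} | c.b.0 :: --b--▸ p6, --c--▸ p8
  p4 = (d.0)\{b,c,d} | (c.c.d.0 + d.c.b.0) :: --c--▸ p9, --d--▸ p10
  p5 = a.(d.0)\{b,c,d} | c.d.0 :: --a--▸ p9, --c--▸ p11
  p6 = a.(d.0)\{b,c,d} | c.b.0 :: --a--▸ p10, --c--▸ p12
  p7 = b.a.(d.0)\{b,c,d} | d.0 :: --b--▸ p11, --d--▸ p13
  p8 = b.a.(d.0)\{b,c,d} | b.0 :: --b--▸ p12, --b--▸ p13
  p9 = (d.0)\{b,c,d} | c.d.0 :: --c--▸ p14
  p10 = (d.0)\{b,c,d} | c.b.0 :: --c--▸ p15
  p11 = a.(d.0)\{b,c,d} | d.0 :: --a--▸ p14, --d--▸ p16
  p12 = a.(d.0)\{b,c,d} | b.0 :: --a--▸ p15, --b--▸ p16
  p13 = b.a.(d.0)\{b,c,d} | 0 :: --b--▸ p16
  p14 = (d.0)\{b,c,d} | d.0 :: --d--▸ p17
  p15 = (d.0)\{b,c,d} | b.0 :: --b--▸ p17
  p16 = a.(d.0)\{b,c,d} | 0 :: --a--▸ p17
  p17 = (d.0)\{b,c,d} | 0 :: ∅
Q's transition system — 18 states:
  q0 = b.a.(d.0)\{b,c,d} | (c.b.d.0 + d.c.b.0) :: --b--▸ q1, --c--▸ q2, --d--▸ q3
  q1 = a.(d.0)\{b,c,d} | (c.b.d.0 + d.c.b.0) :: --a--▸ q4, --c--▸ q5, --d--▸ q6
  q2 = b.a.(d.0)\{b,c,d} | b.d.0 :: --b--▸ q5, --b--▸ q7
  q3 = b.a.(d.0)\{b,c,d} | c.b.0 :: --b--▸ q6, --c--▸ q8
  q4 = (d.0)\{b,c,d} | (c.b.d.0 + d.c.b.0) :: --c--▸ q9, --d--▸ q10
  q5 = a.(d.0)\{b,c,d} | b.d.0 :: --a--▸ q9, --b--▸ q11
  q6 = a.(d.0)\{b,c,d} | c.b.0 :: --a--▸ q10, --c--▸ q12
  q7 = b.a.(d.0)\{b,c,d} | d.0 :: --b--▸ q11, --d--▸ q13
  q8 = b.a.(d.0)\{b,c,d} | b.0 :: --b--▸ q12, --b--▸ q13
  q9 = (d.0)\{b,c,d} | b.d.0 :: --b--▸ q14
  q10 = (d.0)\{b,c,d} | c.b.0 :: --c--▸ q15
  q11 = a.(d.0)\{b,c,d} | d.0 :: --a--▸ q14, --d--▸ q16
  q12 = a.(d.0)\{b,c,d} | b.0 :: --a--▸ q15, --b--▸ q16
  q13 = b.a.(d.0)\{b,c,d} | 0 :: --b--▸ q16
  q14 = (d.0)\{b,c,d} | d.0 :: --d--▸ q17
  q15 = (d.0)\{b,c,d} | b.0 :: --b--▸ q17
  q16 = a.(d.0)\{b,c,d} | 0 :: --a--▸ q17
  q17 = (d.0)\{b,c,d} | 0 :: ∅
Trace ⟨cc⟩ through P, begin at {p0}:
  [1] c ⇒ {p2}
  [2] c ⇒ {p7}
  P completes σ.
Trace ⟨cc⟩ through Q, begin at {q0}:
  [1] c ⇒ {q2}
  [2] c ⇒ ∅ (Q stuck)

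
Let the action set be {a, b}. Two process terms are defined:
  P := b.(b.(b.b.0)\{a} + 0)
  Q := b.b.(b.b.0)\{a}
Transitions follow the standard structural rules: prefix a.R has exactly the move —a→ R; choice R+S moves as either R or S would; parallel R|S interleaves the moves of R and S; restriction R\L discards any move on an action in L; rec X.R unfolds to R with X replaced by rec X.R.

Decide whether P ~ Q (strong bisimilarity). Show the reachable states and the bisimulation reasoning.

Reachable graph of P (5 states):
  p0 = b.(b.(b.b.0)\{a} + 0) → -b-> p1
  p1 = b.(b.b.0)\{a} + 0 → -b-> p2
  p2 = (b.b.0)\{a} → -b-> p3
  p3 = (b.0)\{a} → -b-> p4
  p4 = 0\{a} → (no moves)
Reachable graph of Q (5 states):
  q0 = b.b.(b.b.0)\{a} → -b-> q1
  q1 = b.(b.b.0)\{a} → -b-> q2
  q2 = (b.b.0)\{a} → -b-> q3
  q3 = (b.0)\{a} → -b-> q4
  q4 = 0\{a} → (no moves)
Partition-refinement fixed point:
  B0 = {p0, q0}
  B1 = {p1, q1}
  B2 = {p2, q2}
  B3 = {p3, q3}
  B4 = {p4, q4}
p0 ∈ B0, q0 ∈ B0 → same block

P ~ Q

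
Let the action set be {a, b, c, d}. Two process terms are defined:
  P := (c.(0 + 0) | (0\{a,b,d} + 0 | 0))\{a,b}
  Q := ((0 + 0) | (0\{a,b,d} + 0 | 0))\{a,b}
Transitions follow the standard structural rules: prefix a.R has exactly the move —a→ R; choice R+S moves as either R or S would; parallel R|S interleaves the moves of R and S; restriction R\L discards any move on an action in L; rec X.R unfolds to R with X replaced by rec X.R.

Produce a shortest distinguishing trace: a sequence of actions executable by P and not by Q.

P's transition system — 2 states:
  u0 = (c.(0 + 0) | (0\{a,b,d} + 0 | 0))\{a,b} :: —c→ u1
  u1 = ((0 + 0) | (0\{a,b,d} + 0 | 0))\{a,b} :: deadlocked
Q's transition system — 1 states:
  v0 = ((0 + 0) | (0\{a,b,d} + 0 | 0))\{a,b} :: deadlocked
Executing c from P (initial set {u0}):
  after c @ step 1: {u1}
  ✓ P
Executing c from Q (initial set {v0}):
  after c @ step 1: ∅ (Q stuck)

c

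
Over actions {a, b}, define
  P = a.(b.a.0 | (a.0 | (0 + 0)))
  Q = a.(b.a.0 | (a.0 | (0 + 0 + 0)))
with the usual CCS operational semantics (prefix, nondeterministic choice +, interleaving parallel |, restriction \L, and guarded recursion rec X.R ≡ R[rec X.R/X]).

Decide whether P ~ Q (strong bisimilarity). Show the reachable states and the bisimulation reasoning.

LTS(P): 7 reachable states
  u0 = a.(b.a.0 | (a.0 | (0 + 0))) :: --a--▸ u1
  u1 = b.a.0 | (a.0 | (0 + 0)) :: --a--▸ u2, --b--▸ u3
  u2 = b.a.0 | (0 | (0 + 0)) :: --b--▸ u4
  u3 = a.0 | (a.0 | (0 + 0)) :: --a--▸ u4, --a--▸ u5
  u4 = a.0 | (0 | (0 + 0)) :: --a--▸ u6
  u5 = 0 | (a.0 | (0 + 0)) :: --a--▸ u6
  u6 = 0 | (0 | (0 + 0)) :: (no moves)
LTS(Q): 7 reachable states
  v0 = a.(b.a.0 | (a.0 | (0 + 0 + 0))) :: --a--▸ v1
  v1 = b.a.0 | (a.0 | (0 + 0 + 0)) :: --a--▸ v2, --b--▸ v3
  v2 = b.a.0 | (0 | (0 + 0 + 0)) :: --b--▸ v4
  v3 = a.0 | (a.0 | (0 + 0 + 0)) :: --a--▸ v4, --a--▸ v5
  v4 = a.0 | (0 | (0 + 0 + 0)) :: --a--▸ v6
  v5 = 0 | (a.0 | (0 + 0 + 0)) :: --a--▸ v6
  v6 = 0 | (0 | (0 + 0 + 0)) :: (no moves)
Coarsest stable partition (strong bisimilarity classes):
  B0 = {u0, v0}
  B1 = {u1, v1}
  B2 = {u2, v2}
  B3 = {u4, u5, v4, v5}
  B4 = {u6, v6}
  B5 = {u3, v3}
u0 ∈ B0, v0 ∈ B0 → same block

P ~ Q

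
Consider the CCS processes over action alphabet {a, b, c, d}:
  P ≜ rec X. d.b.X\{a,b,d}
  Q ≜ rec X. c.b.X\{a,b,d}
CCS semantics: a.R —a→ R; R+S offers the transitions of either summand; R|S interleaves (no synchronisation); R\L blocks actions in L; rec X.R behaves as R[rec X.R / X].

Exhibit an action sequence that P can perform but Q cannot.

d

P's transition system — 3 states:
  p0 = rec X. d.b.X\{a,b,d} ⊢ =d=> p1
  p1 = b.(rec X. d.b.X\{a,b,d})\{a,b,d} ⊢ =b=> p2
  p2 = (rec X. d.b.X\{a,b,d})\{a,b,d} ⊢ deadlocked
Q's transition system — 4 states:
  q0 = rec X. c.b.X\{a,b,d} ⊢ =c=> q1
  q1 = b.(rec X. c.b.X\{a,b,d})\{a,b,d} ⊢ =b=> q2
  q2 = (rec X. c.b.X\{a,b,d})\{a,b,d} ⊢ =c=> q3
  q3 = (b.(rec X. c.b.X\{a,b,d})\{a,b,d})\{a,b,d} ⊢ deadlocked
Run σ = ⟨d⟩ on P: start {p0}
  [1] d ⇒ {p1}
  ✓ P
Run σ = ⟨d⟩ on Q: start {q0}
  [1] d ⇒ ∅ (Q stuck)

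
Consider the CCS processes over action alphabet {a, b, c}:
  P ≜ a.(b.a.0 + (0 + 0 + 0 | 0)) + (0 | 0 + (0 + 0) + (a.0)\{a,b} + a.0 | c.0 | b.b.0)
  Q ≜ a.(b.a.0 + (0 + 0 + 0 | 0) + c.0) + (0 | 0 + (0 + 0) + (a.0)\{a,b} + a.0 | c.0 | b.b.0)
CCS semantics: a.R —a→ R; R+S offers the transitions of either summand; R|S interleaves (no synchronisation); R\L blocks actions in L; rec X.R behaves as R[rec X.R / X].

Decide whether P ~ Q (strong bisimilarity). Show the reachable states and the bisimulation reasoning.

Reachable graph of P (15 states):
  u0 = a.(b.a.0 + (0 + 0 + 0 | 0)) + (0 | 0 + (0 + 0) + (a.0)\{a,b} + a.0 | c.0 | b.b.0) :: --a--▸ u1, --a--▸ u2, --b--▸ u3, --c--▸ u4
  u1 = 0 | c.0 | b.b.0 :: --b--▸ u5, --c--▸ u6
  u2 = b.a.0 + (0 + 0 + 0 | 0) :: --b--▸ u7
  u3 = a.0 | c.0 | b.0 :: --a--▸ u5, --b--▸ u8, --c--▸ u9
  u4 = a.0 | 0 | b.b.0 :: --a--▸ u6, --b--▸ u9
  u5 = 0 | c.0 | b.0 :: --b--▸ u10, --c--▸ u11
  u6 = 0 | 0 | b.b.0 :: --b--▸ u11
  u7 = a.0 :: --a--▸ u12
  u8 = a.0 | c.0 | 0 :: --a--▸ u10, --c--▸ u13
  u9 = a.0 | 0 | b.0 :: --a--▸ u11, --b--▸ u13
  u10 = 0 | c.0 | 0 :: --c--▸ u14
  u11 = 0 | 0 | b.0 :: --b--▸ u14
  u12 = 0 :: ∅
  u13 = a.0 | 0 | 0 :: --a--▸ u14
  u14 = 0 | 0 | 0 :: ∅
Reachable graph of Q (15 states):
  v0 = a.(b.a.0 + (0 + 0 + 0 | 0) + c.0) + (0 | 0 + (0 + 0) + (a.0)\{a,b} + a.0 | c.0 | b.b.0) :: --a--▸ v1, --a--▸ v2, --b--▸ v3, --c--▸ v4
  v1 = 0 | c.0 | b.b.0 :: --b--▸ v5, --c--▸ v6
  v2 = b.a.0 + (0 + 0 + 0 | 0) + c.0 :: --b--▸ v7, --c--▸ v8
  v3 = a.0 | c.0 | b.0 :: --a--▸ v5, --b--▸ v9, --c--▸ v10
  v4 = a.0 | 0 | b.b.0 :: --a--▸ v6, --b--▸ v10
  v5 = 0 | c.0 | b.0 :: --b--▸ v11, --c--▸ v12
  v6 = 0 | 0 | b.b.0 :: --b--▸ v12
  v7 = a.0 :: --a--▸ v8
  v8 = 0 :: ∅
  v9 = a.0 | c.0 | 0 :: --a--▸ v11, --c--▸ v13
  v10 = a.0 | 0 | b.0 :: --a--▸ v12, --b--▸ v13
  v11 = 0 | c.0 | 0 :: --c--▸ v14
  v12 = 0 | 0 | b.0 :: --b--▸ v14
  v13 = a.0 | 0 | 0 :: --a--▸ v14
  v14 = 0 | 0 | 0 :: ∅
Bisimilarity quotient blocks:
  B0 = {u0}
  B1 = {u2}
  B2 = {u13, u7, v13, v7}
  B3 = {u12, u14, v14, v8}
  B4 = {u4, v4}
  B5 = {u6, v6}
  B6 = {u11, v12}
  B7 = {u9, v10}
  B8 = {u1, v1}
  B9 = {u5, v5}
  B10 = {u10, v11}
  B11 = {u3, v3}
  B12 = {u8, v9}
  B13 = {v0}
  B14 = {v2}
u0 ∈ B0, v0 ∈ B13 → different blocks

P ≁ Q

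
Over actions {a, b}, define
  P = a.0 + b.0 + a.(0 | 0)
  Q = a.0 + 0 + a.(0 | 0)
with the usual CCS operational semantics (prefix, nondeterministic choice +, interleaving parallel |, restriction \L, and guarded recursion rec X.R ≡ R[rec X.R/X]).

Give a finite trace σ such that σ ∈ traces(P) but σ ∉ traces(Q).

b

P's transition system — 3 states:
  s0 = a.0 + b.0 + a.(0 | 0) ⊢ ··a··> s1, ··a··> s2, ··b··> s1
  s1 = 0 ⊢ deadlocked
  s2 = 0 | 0 ⊢ deadlocked
Q's transition system — 3 states:
  t0 = a.0 + 0 + a.(0 | 0) ⊢ ··a··> t1, ··a··> t2
  t1 = 0 ⊢ deadlocked
  t2 = 0 | 0 ⊢ deadlocked
Trace ⟨b⟩ through P, begin at {s0}:
  after b @ step 1: {s1}
  ✓ P
Trace ⟨b⟩ through Q, begin at {t0}:
  after b @ step 1: ∅  — Q cannot continue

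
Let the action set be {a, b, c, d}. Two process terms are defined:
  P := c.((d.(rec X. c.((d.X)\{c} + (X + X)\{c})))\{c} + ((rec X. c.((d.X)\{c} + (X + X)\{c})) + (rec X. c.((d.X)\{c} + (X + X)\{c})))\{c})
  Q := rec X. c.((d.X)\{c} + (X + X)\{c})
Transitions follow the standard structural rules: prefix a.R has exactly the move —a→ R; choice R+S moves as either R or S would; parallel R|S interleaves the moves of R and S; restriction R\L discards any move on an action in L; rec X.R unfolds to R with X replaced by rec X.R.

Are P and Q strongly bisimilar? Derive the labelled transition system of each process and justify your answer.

YES

LTS(P): 3 reachable states
  p0 = c.((d.(rec X. c.((d.X)\{c} + (X + X)\{c})))\{c} + ((rec X. c.((d.X)\{c} + (X + X)\{c})) + (rec X. c.((d.X)\{c} + (X + X)\{c})))\{c}) has moves --c--▸ p1
  p1 = (d.(rec X. c.((d.X)\{c} + (X + X)\{c})))\{c} + ((rec X. c.((d.X)\{c} + (X + X)\{c})) + (rec X. c.((d.X)\{c} + (X + X)\{c})))\{c} has moves --d--▸ p2
  p2 = (rec X. c.((d.X)\{c} + (X + X)\{c}))\{c} has moves deadlocked
LTS(Q): 3 reachable states
  q0 = rec X. c.((d.X)\{c} + (X + X)\{c}) has moves --c--▸ q1
  q1 = (d.(rec X. c.((d.X)\{c} + (X + X)\{c})))\{c} + ((rec X. c.((d.X)\{c} + (X + X)\{c})) + (rec X. c.((d.X)\{c} + (X + X)\{c})))\{c} has moves --d--▸ q2
  q2 = (rec X. c.((d.X)\{c} + (X + X)\{c}))\{c} has moves deadlocked
Partition-refinement fixed point:
  B0 = {p0, q0}
  B1 = {p1, q1}
  B2 = {p2, q2}
p0 ∈ B0, q0 ∈ B0 → same block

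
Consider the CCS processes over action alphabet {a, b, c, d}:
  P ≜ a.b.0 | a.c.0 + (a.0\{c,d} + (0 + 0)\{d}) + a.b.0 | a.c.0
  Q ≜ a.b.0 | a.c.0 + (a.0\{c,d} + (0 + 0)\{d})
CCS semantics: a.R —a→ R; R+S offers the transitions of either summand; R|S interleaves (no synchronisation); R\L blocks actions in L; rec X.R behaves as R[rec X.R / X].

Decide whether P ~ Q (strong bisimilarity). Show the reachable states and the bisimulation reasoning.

P ~ Q

Reachable graph of P (10 states):
  p0 = a.b.0 | a.c.0 + (a.0\{c,d} + (0 + 0)\{d}) + a.b.0 | a.c.0 :: —a→ p1, —a→ p2, —a→ p3
  p1 = 0\{c,d} :: ·
  p2 = a.b.0 | c.0 :: —a→ p4, —c→ p5
  p3 = b.0 | a.c.0 :: —a→ p4, —b→ p6
  p4 = b.0 | c.0 :: —b→ p7, —c→ p8
  p5 = a.b.0 | 0 :: —a→ p8
  p6 = 0 | a.c.0 :: —a→ p7
  p7 = 0 | c.0 :: —c→ p9
  p8 = b.0 | 0 :: —b→ p9
  p9 = 0 | 0 :: ·
Reachable graph of Q (10 states):
  q0 = a.b.0 | a.c.0 + (a.0\{c,d} + (0 + 0)\{d}) :: —a→ q1, —a→ q2, —a→ q3
  q1 = 0\{c,d} :: ·
  q2 = a.b.0 | c.0 :: —a→ q4, —c→ q5
  q3 = b.0 | a.c.0 :: —a→ q4, —b→ q6
  q4 = b.0 | c.0 :: —b→ q7, —c→ q8
  q5 = a.b.0 | 0 :: —a→ q8
  q6 = 0 | a.c.0 :: —a→ q7
  q7 = 0 | c.0 :: —c→ q9
  q8 = b.0 | 0 :: —b→ q9
  q9 = 0 | 0 :: ·
Bisimilarity quotient blocks:
  B0 = {p0, q0}
  B1 = {p2, q2}
  B2 = {p5, q5}
  B3 = {p8, q8}
  B4 = {p1, p9, q1, q9}
  B5 = {p4, q4}
  B6 = {p7, q7}
  B7 = {p3, q3}
  B8 = {p6, q6}
p0 ∈ B0, q0 ∈ B0 → same block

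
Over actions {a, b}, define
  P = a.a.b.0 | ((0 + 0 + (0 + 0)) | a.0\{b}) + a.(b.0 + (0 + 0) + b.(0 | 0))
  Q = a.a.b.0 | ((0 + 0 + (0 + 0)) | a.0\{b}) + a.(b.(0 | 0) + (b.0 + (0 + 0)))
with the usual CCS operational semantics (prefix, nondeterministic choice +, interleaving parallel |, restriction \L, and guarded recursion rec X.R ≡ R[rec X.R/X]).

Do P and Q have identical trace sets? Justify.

trace-equivalent

Reachable graph of P (11 states):
  u0 = a.a.b.0 | ((0 + 0 + (0 + 0)) | a.0\{b}) + a.(b.0 + (0 + 0) + b.(0 | 0)) → ··a··> u1, ··a··> u2, ··a··> u3
  u1 = a.a.b.0 | ((0 + 0 + (0 + 0)) | 0\{b}) → ··a··> u4
  u2 = a.b.0 | ((0 + 0 + (0 + 0)) | a.0\{b}) → ··a··> u4, ··a··> u5
  u3 = b.0 + (0 + 0) + b.(0 | 0) → ··b··> u6, ··b··> u7
  u4 = a.b.0 | ((0 + 0 + (0 + 0)) | 0\{b}) → ··a··> u8
  u5 = b.0 | ((0 + 0 + (0 + 0)) | a.0\{b}) → ··a··> u8, ··b··> u9
  u6 = 0 → stopped
  u7 = 0 | 0 → stopped
  u8 = b.0 | ((0 + 0 + (0 + 0)) | 0\{b}) → ··b··> u10
  u9 = 0 | ((0 + 0 + (0 + 0)) | a.0\{b}) → ··a··> u10
  u10 = 0 | ((0 + 0 + (0 + 0)) | 0\{b}) → stopped
Reachable graph of Q (11 states):
  v0 = a.a.b.0 | ((0 + 0 + (0 + 0)) | a.0\{b}) + a.(b.(0 | 0) + (b.0 + (0 + 0))) → ··a··> v1, ··a··> v2, ··a··> v3
  v1 = a.a.b.0 | ((0 + 0 + (0 + 0)) | 0\{b}) → ··a··> v4
  v2 = a.b.0 | ((0 + 0 + (0 + 0)) | a.0\{b}) → ··a··> v4, ··a··> v5
  v3 = b.(0 | 0) + (b.0 + (0 + 0)) → ··b··> v6, ··b··> v7
  v4 = a.b.0 | ((0 + 0 + (0 + 0)) | 0\{b}) → ··a··> v8
  v5 = b.0 | ((0 + 0 + (0 + 0)) | a.0\{b}) → ··a··> v8, ··b··> v9
  v6 = 0 → stopped
  v7 = 0 | 0 → stopped
  v8 = b.0 | ((0 + 0 + (0 + 0)) | 0\{b}) → ··b··> v10
  v9 = 0 | ((0 + 0 + (0 + 0)) | a.0\{b}) → ··a··> v10
  v10 = 0 | ((0 + 0 + (0 + 0)) | 0\{b}) → stopped
Bisimilarity quotient blocks:
  B0 = {u0, v0}
  B1 = {u2, v2}
  B2 = {u5, v5}
  B3 = {u3, u8, v3, v8}
  B4 = {u10, u6, u7, v10, v6, v7}
  B5 = {u9, v9}
  B6 = {u4, v4}
  B7 = {u1, v1}
u0 ∈ B0, v0 ∈ B0 → same block
Bisimilar ⇒ trace-equivalent.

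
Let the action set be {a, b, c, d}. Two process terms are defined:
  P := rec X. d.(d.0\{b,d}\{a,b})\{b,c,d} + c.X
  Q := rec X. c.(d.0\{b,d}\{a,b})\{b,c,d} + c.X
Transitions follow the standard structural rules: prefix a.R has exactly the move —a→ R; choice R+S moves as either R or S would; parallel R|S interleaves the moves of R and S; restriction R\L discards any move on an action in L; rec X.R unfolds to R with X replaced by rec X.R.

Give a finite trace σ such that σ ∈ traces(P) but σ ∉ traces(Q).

P's transition system — 2 states:
  u0 = rec X. d.(d.0\{b,d}\{a,b})\{b,c,d} + c.X | —c→ u0, —d→ u1
  u1 = (d.0\{b,d}\{a,b})\{b,c,d} | (no moves)
Q's transition system — 2 states:
  v0 = rec X. c.(d.0\{b,d}\{a,b})\{b,c,d} + c.X | —c→ v0, —c→ v1
  v1 = (d.0\{b,d}\{a,b})\{b,c,d} | (no moves)
Run σ = ⟨d⟩ on P: start {u0}
  after d @ step 1: {u1}
  — P admits the full trace.
Run σ = ⟨d⟩ on Q: start {v0}
  after d @ step 1: ∅  — Q cannot continue

d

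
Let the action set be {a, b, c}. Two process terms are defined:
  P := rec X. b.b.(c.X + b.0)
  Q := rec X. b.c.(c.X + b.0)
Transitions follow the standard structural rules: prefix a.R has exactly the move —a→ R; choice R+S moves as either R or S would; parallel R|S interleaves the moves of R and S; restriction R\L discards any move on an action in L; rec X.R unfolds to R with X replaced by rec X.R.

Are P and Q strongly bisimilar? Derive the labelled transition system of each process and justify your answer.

LTS(P): 4 reachable states
  s0 = rec X. b.b.(c.X + b.0) has moves --b--▸ s1
  s1 = b.(c.(rec X. b.b.(c.X + b.0)) + b.0) has moves --b--▸ s2
  s2 = c.(rec X. b.b.(c.X + b.0)) + b.0 has moves --b--▸ s3, --c--▸ s0
  s3 = 0 has moves ·
LTS(Q): 4 reachable states
  t0 = rec X. b.c.(c.X + b.0) has moves --b--▸ t1
  t1 = c.(c.(rec X. b.c.(c.X + b.0)) + b.0) has moves --c--▸ t2
  t2 = c.(rec X. b.c.(c.X + b.0)) + b.0 has moves --b--▸ t3, --c--▸ t0
  t3 = 0 has moves ·
Partition-refinement fixed point:
  B0 = {s0}
  B1 = {s1}
  B2 = {s2}
  B3 = {s3, t3}
  B4 = {t0}
  B5 = {t1}
  B6 = {t2}
s0 ∈ B0, t0 ∈ B4 → different blocks

not bisimilar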